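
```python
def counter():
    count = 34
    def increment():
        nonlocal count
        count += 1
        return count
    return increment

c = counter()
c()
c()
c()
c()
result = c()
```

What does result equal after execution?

Step 1: counter() creates closure with count = 34.
Step 2: Each c() call increments count via nonlocal. After 5 calls: 34 + 5 = 39.
Step 3: result = 39

The answer is 39.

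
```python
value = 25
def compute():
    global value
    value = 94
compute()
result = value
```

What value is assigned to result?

Step 1: value = 25 globally.
Step 2: compute() declares global value and sets it to 94.
Step 3: After compute(), global value = 94. result = 94

The answer is 94.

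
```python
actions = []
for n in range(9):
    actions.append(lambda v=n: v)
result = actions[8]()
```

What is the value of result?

Step 1: Default argument v=n captures n's value at each iteration.
Step 2: actions[8] captured v = 8 when n was 8.
Step 3: result = 8

The answer is 8.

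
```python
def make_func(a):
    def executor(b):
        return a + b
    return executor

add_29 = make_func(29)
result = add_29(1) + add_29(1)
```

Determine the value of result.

Step 1: add_29 captures a = 29.
Step 2: add_29(1) = 29 + 1 = 30, called twice.
Step 3: result = 30 + 30 = 60

The answer is 60.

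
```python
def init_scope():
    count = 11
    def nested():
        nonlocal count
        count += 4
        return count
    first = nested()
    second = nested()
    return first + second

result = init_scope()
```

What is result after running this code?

Step 1: count starts at 11.
Step 2: First call: count = 11 + 4 = 15, returns 15.
Step 3: Second call: count = 15 + 4 = 19, returns 19.
Step 4: result = 15 + 19 = 34

The answer is 34.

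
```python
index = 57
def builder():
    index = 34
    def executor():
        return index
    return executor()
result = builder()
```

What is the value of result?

Step 1: index = 57 globally, but builder() defines index = 34 locally.
Step 2: executor() looks up index. Not in local scope, so checks enclosing scope (builder) and finds index = 34.
Step 3: result = 34

The answer is 34.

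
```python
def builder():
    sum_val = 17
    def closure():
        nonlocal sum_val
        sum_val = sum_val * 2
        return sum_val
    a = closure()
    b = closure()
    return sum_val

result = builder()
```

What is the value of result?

Step 1: sum_val starts at 17.
Step 2: First closure(): sum_val = 17 * 2 = 34.
Step 3: Second closure(): sum_val = 34 * 2 = 68.
Step 4: result = 68

The answer is 68.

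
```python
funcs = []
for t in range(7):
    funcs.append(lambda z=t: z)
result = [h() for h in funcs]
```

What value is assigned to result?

Step 1: Default arg z=t captures t at each iteration.
Step 2: Each lambda has its own default: 0, 1, ..., 6.
Step 3: result = [0, 1, 2, 3, 4, 5, 6]

The answer is [0, 1, 2, 3, 4, 5, 6].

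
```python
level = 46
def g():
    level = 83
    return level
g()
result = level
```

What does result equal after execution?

Step 1: Global level = 46.
Step 2: g() creates local level = 83 (shadow, not modification).
Step 3: After g() returns, global level is unchanged. result = 46

The answer is 46.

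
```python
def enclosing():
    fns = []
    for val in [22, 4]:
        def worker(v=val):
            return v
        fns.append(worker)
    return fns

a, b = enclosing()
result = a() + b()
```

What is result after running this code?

Step 1: Default argument v=val captures val at each iteration.
Step 2: a() returns 22 (captured at first iteration), b() returns 4 (captured at second).
Step 3: result = 22 + 4 = 26

The answer is 26.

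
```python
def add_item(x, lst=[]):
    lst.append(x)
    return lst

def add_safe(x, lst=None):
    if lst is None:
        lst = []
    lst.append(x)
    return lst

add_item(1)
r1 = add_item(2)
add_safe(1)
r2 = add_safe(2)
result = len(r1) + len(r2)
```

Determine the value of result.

Step 1: add_item shares mutable default: after 2 calls, lst = [1, 2], len = 2.
Step 2: add_safe creates fresh list each time: r2 = [2], len = 1.
Step 3: result = 2 + 1 = 3

The answer is 3.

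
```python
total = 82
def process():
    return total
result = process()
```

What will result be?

Step 1: total = 82 is defined in the global scope.
Step 2: process() looks up total. No local total exists, so Python checks the global scope via LEGB rule and finds total = 82.
Step 3: result = 82

The answer is 82.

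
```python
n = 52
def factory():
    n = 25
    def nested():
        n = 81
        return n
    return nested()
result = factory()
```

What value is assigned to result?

Step 1: Three scopes define n: global (52), factory (25), nested (81).
Step 2: nested() has its own local n = 81, which shadows both enclosing and global.
Step 3: result = 81 (local wins in LEGB)

The answer is 81.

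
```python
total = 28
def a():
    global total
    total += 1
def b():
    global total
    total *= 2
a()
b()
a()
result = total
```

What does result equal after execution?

Step 1: total = 28.
Step 2: a(): total = 28 + 1 = 29.
Step 3: b(): total = 29 * 2 = 58.
Step 4: a(): total = 58 + 1 = 59

The answer is 59.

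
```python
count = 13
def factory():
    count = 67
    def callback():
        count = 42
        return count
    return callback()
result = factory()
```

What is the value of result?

Step 1: Three scopes define count: global (13), factory (67), callback (42).
Step 2: callback() has its own local count = 42, which shadows both enclosing and global.
Step 3: result = 42 (local wins in LEGB)

The answer is 42.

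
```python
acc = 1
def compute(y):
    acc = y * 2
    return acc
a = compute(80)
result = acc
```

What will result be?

Step 1: Global acc = 1.
Step 2: compute(80) creates local acc = 80 * 2 = 160.
Step 3: Global acc unchanged because no global keyword. result = 1

The answer is 1.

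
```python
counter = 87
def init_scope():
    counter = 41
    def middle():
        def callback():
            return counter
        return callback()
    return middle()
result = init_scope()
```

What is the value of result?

Step 1: init_scope() defines counter = 41. middle() and callback() have no local counter.
Step 2: callback() checks local (none), enclosing middle() (none), enclosing init_scope() and finds counter = 41.
Step 3: result = 41

The answer is 41.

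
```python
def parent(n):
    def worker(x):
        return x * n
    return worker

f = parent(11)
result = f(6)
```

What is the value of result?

Step 1: parent(11) creates a closure capturing n = 11.
Step 2: f(6) computes 6 * 11 = 66.
Step 3: result = 66

The answer is 66.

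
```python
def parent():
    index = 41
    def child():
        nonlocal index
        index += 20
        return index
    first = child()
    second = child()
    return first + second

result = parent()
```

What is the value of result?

Step 1: index starts at 41.
Step 2: First call: index = 41 + 20 = 61, returns 61.
Step 3: Second call: index = 61 + 20 = 81, returns 81.
Step 4: result = 61 + 81 = 142

The answer is 142.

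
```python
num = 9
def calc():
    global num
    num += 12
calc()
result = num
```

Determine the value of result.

Step 1: num = 9 globally.
Step 2: calc() modifies global num: num += 12 = 21.
Step 3: result = 21

The answer is 21.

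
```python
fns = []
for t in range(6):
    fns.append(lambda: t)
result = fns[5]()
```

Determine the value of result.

Step 1: The loop creates 6 lambdas, all referencing the same variable t.
Step 2: After the loop, t = 5 (final value).
Step 3: fns[5]() looks up t at call time and finds 5. This is the late binding gotcha. result = 5

The answer is 5.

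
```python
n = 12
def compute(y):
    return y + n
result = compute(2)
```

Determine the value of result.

Step 1: n = 12 is defined globally.
Step 2: compute(2) uses parameter y = 2 and looks up n from global scope = 12.
Step 3: result = 2 + 12 = 14

The answer is 14.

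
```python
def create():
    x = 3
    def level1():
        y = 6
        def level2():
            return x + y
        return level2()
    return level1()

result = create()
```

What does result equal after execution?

Step 1: x = 3 in create. y = 6 in level1.
Step 2: level2() reads x = 3 and y = 6 from enclosing scopes.
Step 3: result = 3 + 6 = 9

The answer is 9.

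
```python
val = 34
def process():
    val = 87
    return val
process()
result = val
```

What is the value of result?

Step 1: Global val = 34.
Step 2: process() creates local val = 87 (shadow, not modification).
Step 3: After process() returns, global val is unchanged. result = 34

The answer is 34.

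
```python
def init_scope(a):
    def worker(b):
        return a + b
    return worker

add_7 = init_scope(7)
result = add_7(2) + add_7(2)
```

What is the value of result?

Step 1: add_7 captures a = 7.
Step 2: add_7(2) = 7 + 2 = 9, called twice.
Step 3: result = 9 + 9 = 18

The answer is 18.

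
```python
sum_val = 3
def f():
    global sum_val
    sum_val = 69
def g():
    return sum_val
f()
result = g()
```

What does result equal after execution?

Step 1: sum_val = 3.
Step 2: f() sets global sum_val = 69.
Step 3: g() reads global sum_val = 69. result = 69

The answer is 69.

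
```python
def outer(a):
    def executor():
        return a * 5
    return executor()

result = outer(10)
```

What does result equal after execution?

Step 1: outer(10) binds parameter a = 10.
Step 2: executor() accesses a = 10 from enclosing scope.
Step 3: result = 10 * 5 = 50

The answer is 50.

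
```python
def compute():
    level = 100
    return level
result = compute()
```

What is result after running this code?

Step 1: compute() defines level = 100 in its local scope.
Step 2: return level finds the local variable level = 100.
Step 3: result = 100

The answer is 100.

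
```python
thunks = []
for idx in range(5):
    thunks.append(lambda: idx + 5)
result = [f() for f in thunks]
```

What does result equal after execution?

Step 1: All lambdas capture idx by reference. After the loop, idx = 4.
Step 2: Each call returns 4 + 5 = 9.
Step 3: result = [9, 9, 9, 9, 9]

The answer is [9, 9, 9, 9, 9].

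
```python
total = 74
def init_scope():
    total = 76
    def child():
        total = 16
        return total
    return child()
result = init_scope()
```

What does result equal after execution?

Step 1: Three scopes define total: global (74), init_scope (76), child (16).
Step 2: child() has its own local total = 16, which shadows both enclosing and global.
Step 3: result = 16 (local wins in LEGB)

The answer is 16.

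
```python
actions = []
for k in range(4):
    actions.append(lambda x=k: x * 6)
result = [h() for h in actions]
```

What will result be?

Step 1: Default arg x=k captures k at each iteration.
Step 2: actions[k] has x defaulting to k, returns k * 6.
Step 3: result = [0, 6, 12, 18]

The answer is [0, 6, 12, 18].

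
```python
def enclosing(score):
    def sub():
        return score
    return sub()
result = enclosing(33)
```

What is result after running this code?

Step 1: enclosing(33) binds parameter score = 33.
Step 2: sub() looks up score in enclosing scope and finds the parameter score = 33.
Step 3: result = 33

The answer is 33.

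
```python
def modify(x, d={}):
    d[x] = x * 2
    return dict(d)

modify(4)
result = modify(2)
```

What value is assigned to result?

Step 1: Mutable default dict is shared across calls.
Step 2: First call adds 4: 8. Second call adds 2: 4.
Step 3: result = {4: 8, 2: 4}

The answer is {4: 8, 2: 4}.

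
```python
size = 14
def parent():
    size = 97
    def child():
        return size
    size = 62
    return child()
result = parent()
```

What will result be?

Step 1: parent() sets size = 97, then later size = 62.
Step 2: child() is called after size is reassigned to 62. Closures capture variables by reference, not by value.
Step 3: result = 62

The answer is 62.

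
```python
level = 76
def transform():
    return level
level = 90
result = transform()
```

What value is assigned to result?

Step 1: level is first set to 76, then reassigned to 90.
Step 2: transform() is called after the reassignment, so it looks up the current global level = 90.
Step 3: result = 90

The answer is 90.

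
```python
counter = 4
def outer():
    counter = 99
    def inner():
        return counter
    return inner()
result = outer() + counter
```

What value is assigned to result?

Step 1: Global counter = 4. outer() shadows with counter = 99.
Step 2: inner() returns enclosing counter = 99. outer() = 99.
Step 3: result = 99 + global counter (4) = 103

The answer is 103.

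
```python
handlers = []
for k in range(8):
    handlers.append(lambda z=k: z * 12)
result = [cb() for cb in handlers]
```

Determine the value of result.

Step 1: Default arg z=k captures k at each iteration.
Step 2: handlers[k] has z defaulting to k, returns k * 12.
Step 3: result = [0, 12, 24, 36, 48, 60, 72, 84]

The answer is [0, 12, 24, 36, 48, 60, 72, 84].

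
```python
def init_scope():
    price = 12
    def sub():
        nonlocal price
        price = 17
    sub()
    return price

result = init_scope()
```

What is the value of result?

Step 1: init_scope() sets price = 12.
Step 2: sub() uses nonlocal to reassign price = 17.
Step 3: result = 17

The answer is 17.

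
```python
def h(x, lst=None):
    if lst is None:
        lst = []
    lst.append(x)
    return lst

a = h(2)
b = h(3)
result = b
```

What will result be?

Step 1: None default with guard creates a NEW list each call.
Step 2: a = [2] (fresh list). b = [3] (another fresh list).
Step 3: result = [3] (this is the fix for mutable default)

The answer is [3].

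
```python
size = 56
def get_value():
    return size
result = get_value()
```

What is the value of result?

Step 1: size = 56 is defined in the global scope.
Step 2: get_value() looks up size. No local size exists, so Python checks the global scope via LEGB rule and finds size = 56.
Step 3: result = 56

The answer is 56.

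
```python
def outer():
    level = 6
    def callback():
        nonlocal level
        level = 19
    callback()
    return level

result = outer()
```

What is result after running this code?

Step 1: outer() sets level = 6.
Step 2: callback() uses nonlocal to reassign level = 19.
Step 3: result = 19

The answer is 19.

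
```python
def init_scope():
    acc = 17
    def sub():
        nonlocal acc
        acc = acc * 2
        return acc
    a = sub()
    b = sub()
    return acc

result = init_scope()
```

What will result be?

Step 1: acc starts at 17.
Step 2: First sub(): acc = 17 * 2 = 34.
Step 3: Second sub(): acc = 34 * 2 = 68.
Step 4: result = 68

The answer is 68.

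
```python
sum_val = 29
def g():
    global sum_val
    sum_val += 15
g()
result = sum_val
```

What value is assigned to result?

Step 1: sum_val = 29 globally.
Step 2: g() modifies global sum_val: sum_val += 15 = 44.
Step 3: result = 44

The answer is 44.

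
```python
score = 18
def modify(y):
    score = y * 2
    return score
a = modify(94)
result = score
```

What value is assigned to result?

Step 1: Global score = 18.
Step 2: modify(94) creates local score = 94 * 2 = 188.
Step 3: Global score unchanged because no global keyword. result = 18

The answer is 18.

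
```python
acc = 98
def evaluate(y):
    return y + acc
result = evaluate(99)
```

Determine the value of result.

Step 1: acc = 98 is defined globally.
Step 2: evaluate(99) uses parameter y = 99 and looks up acc from global scope = 98.
Step 3: result = 99 + 98 = 197

The answer is 197.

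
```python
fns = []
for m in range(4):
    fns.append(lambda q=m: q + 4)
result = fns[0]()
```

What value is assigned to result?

Step 1: Default argument q=m captures m's value at definition time.
Step 2: fns[0] was defined when m = 0, so q defaults to 0.
Step 3: result = 0 + 4 = 4 (default arg fixes the late binding issue)

The answer is 4.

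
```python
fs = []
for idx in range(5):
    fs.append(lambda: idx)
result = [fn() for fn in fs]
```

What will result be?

Step 1: All 5 lambdas share the same variable idx.
Step 2: After the loop, idx = 4.
Step 3: Each call returns 4. result = [4, 4, 4, 4, 4]

The answer is [4, 4, 4, 4, 4].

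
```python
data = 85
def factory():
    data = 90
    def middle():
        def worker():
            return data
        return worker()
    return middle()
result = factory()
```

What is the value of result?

Step 1: factory() defines data = 90. middle() and worker() have no local data.
Step 2: worker() checks local (none), enclosing middle() (none), enclosing factory() and finds data = 90.
Step 3: result = 90

The answer is 90.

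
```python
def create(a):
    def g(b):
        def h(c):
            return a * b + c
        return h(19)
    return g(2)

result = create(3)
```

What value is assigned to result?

Step 1: a = 3, b = 2, c = 19.
Step 2: h() computes a * b + c = 3 * 2 + 19 = 25.
Step 3: result = 25

The answer is 25.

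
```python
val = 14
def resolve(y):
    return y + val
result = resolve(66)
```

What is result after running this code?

Step 1: val = 14 is defined globally.
Step 2: resolve(66) uses parameter y = 66 and looks up val from global scope = 14.
Step 3: result = 66 + 14 = 80

The answer is 80.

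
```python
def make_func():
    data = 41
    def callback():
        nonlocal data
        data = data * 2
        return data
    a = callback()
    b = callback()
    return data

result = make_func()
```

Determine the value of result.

Step 1: data starts at 41.
Step 2: First callback(): data = 41 * 2 = 82.
Step 3: Second callback(): data = 82 * 2 = 164.
Step 4: result = 164

The answer is 164.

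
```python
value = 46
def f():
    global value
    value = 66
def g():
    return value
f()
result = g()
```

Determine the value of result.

Step 1: value = 46.
Step 2: f() sets global value = 66.
Step 3: g() reads global value = 66. result = 66

The answer is 66.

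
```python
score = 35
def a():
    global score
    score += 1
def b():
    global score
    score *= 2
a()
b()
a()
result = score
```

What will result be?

Step 1: score = 35.
Step 2: a(): score = 35 + 1 = 36.
Step 3: b(): score = 36 * 2 = 72.
Step 4: a(): score = 72 + 1 = 73

The answer is 73.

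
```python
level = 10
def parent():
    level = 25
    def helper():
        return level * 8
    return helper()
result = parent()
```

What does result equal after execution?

Step 1: parent() shadows global level with level = 25.
Step 2: helper() finds level = 25 in enclosing scope, computes 25 * 8 = 200.
Step 3: result = 200

The answer is 200.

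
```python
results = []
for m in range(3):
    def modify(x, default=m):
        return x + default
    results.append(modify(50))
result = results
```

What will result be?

Step 1: Default argument default=m is evaluated at function definition time.
Step 2: Each iteration creates modify with default = current m value.
Step 3: modify(50) returns 50 + default. results = [50, 51, 52]

The answer is [50, 51, 52].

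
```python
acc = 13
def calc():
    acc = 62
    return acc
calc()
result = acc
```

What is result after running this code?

Step 1: acc = 13 globally.
Step 2: calc() creates a LOCAL acc = 62 (no global keyword!).
Step 3: The global acc is unchanged. result = 13

The answer is 13.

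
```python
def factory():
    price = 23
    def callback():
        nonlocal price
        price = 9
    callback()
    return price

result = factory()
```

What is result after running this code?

Step 1: factory() sets price = 23.
Step 2: callback() uses nonlocal to reassign price = 9.
Step 3: result = 9

The answer is 9.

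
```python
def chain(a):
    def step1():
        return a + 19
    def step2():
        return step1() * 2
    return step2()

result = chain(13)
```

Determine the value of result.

Step 1: chain(13) captures a = 13.
Step 2: step2() calls step1() which returns 13 + 19 = 32.
Step 3: step2() returns 32 * 2 = 64

The answer is 64.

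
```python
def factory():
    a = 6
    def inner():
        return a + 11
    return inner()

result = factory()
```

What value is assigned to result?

Step 1: factory() defines a = 6.
Step 2: inner() reads a = 6 from enclosing scope, returns 6 + 11 = 17.
Step 3: result = 17

The answer is 17.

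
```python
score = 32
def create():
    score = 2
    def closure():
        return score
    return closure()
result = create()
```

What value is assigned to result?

Step 1: score = 32 globally, but create() defines score = 2 locally.
Step 2: closure() looks up score. Not in local scope, so checks enclosing scope (create) and finds score = 2.
Step 3: result = 2

The answer is 2.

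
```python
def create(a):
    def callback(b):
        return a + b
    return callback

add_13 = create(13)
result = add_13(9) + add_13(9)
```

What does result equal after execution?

Step 1: add_13 captures a = 13.
Step 2: add_13(9) = 13 + 9 = 22, called twice.
Step 3: result = 22 + 22 = 44

The answer is 44.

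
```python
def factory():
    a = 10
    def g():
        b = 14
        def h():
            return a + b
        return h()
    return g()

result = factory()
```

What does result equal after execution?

Step 1: factory() defines a = 10. g() defines b = 14.
Step 2: h() accesses both from enclosing scopes: a = 10, b = 14.
Step 3: result = 10 + 14 = 24

The answer is 24.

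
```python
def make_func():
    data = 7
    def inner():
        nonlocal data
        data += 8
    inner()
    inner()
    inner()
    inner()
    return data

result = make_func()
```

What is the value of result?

Step 1: data starts at 7.
Step 2: inner() is called 4 times, each adding 8.
Step 3: data = 7 + 8 * 4 = 39

The answer is 39.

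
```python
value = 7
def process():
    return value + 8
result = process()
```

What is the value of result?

Step 1: value = 7 is defined globally.
Step 2: process() looks up value from global scope = 7, then computes 7 + 8 = 15.
Step 3: result = 15

The answer is 15.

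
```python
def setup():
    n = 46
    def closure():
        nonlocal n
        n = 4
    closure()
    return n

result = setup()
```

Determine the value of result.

Step 1: setup() sets n = 46.
Step 2: closure() uses nonlocal to reassign n = 4.
Step 3: result = 4

The answer is 4.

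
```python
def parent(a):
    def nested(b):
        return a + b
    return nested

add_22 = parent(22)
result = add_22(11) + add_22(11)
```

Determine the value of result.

Step 1: add_22 captures a = 22.
Step 2: add_22(11) = 22 + 11 = 33, called twice.
Step 3: result = 33 + 33 = 66

The answer is 66.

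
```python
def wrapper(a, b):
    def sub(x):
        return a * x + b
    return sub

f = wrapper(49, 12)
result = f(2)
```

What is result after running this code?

Step 1: wrapper(49, 12) captures a = 49, b = 12.
Step 2: f(2) computes 49 * 2 + 12 = 110.
Step 3: result = 110

The answer is 110.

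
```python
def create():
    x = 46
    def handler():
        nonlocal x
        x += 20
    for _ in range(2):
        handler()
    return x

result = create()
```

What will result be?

Step 1: x = 46.
Step 2: handler() is called 2 times in a loop, each adding 20 via nonlocal.
Step 3: x = 46 + 20 * 2 = 86

The answer is 86.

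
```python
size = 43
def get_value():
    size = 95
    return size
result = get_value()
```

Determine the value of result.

Step 1: Global size = 43.
Step 2: get_value() creates local size = 95, shadowing the global.
Step 3: Returns local size = 95. result = 95

The answer is 95.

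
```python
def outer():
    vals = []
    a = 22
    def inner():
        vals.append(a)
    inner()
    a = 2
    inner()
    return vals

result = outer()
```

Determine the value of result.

Step 1: a = 22. inner() appends current a to vals.
Step 2: First inner(): appends 22. Then a = 2.
Step 3: Second inner(): appends 2 (closure sees updated a). result = [22, 2]

The answer is [22, 2].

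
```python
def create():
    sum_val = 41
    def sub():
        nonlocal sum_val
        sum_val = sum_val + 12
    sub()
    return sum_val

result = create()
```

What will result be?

Step 1: create() sets sum_val = 41.
Step 2: sub() uses nonlocal to modify sum_val in create's scope: sum_val = 41 + 12 = 53.
Step 3: create() returns the modified sum_val = 53

The answer is 53.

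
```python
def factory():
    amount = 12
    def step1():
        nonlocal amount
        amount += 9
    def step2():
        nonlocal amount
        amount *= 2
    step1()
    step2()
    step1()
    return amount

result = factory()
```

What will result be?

Step 1: amount = 12.
Step 2: step1(): amount = 12 + 9 = 21.
Step 3: step2(): amount = 21 * 2 = 42.
Step 4: step1(): amount = 42 + 9 = 51. result = 51

The answer is 51.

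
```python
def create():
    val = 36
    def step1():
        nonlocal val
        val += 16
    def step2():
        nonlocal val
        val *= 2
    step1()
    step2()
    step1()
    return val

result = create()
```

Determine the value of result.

Step 1: val = 36.
Step 2: step1(): val = 36 + 16 = 52.
Step 3: step2(): val = 52 * 2 = 104.
Step 4: step1(): val = 104 + 16 = 120. result = 120

The answer is 120.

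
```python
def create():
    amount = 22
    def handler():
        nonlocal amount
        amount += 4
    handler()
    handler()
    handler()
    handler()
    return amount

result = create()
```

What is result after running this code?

Step 1: amount starts at 22.
Step 2: handler() is called 4 times, each adding 4.
Step 3: amount = 22 + 4 * 4 = 38

The answer is 38.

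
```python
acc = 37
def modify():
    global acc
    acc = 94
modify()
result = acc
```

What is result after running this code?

Step 1: acc = 37 globally.
Step 2: modify() declares global acc and sets it to 94.
Step 3: After modify(), global acc = 94. result = 94

The answer is 94.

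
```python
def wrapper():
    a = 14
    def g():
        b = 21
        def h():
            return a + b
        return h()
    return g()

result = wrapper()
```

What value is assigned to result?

Step 1: wrapper() defines a = 14. g() defines b = 21.
Step 2: h() accesses both from enclosing scopes: a = 14, b = 21.
Step 3: result = 14 + 21 = 35

The answer is 35.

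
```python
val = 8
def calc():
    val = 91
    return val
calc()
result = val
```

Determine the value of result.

Step 1: val = 8 globally.
Step 2: calc() creates a LOCAL val = 91 (no global keyword!).
Step 3: The global val is unchanged. result = 8

The answer is 8.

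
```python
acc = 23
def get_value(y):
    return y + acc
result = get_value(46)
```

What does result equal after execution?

Step 1: acc = 23 is defined globally.
Step 2: get_value(46) uses parameter y = 46 and looks up acc from global scope = 23.
Step 3: result = 46 + 23 = 69

The answer is 69.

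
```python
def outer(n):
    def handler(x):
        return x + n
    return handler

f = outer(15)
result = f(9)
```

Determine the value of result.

Step 1: outer(15) creates a closure that captures n = 15.
Step 2: f(9) calls the closure with x = 9, returning 9 + 15 = 24.
Step 3: result = 24

The answer is 24.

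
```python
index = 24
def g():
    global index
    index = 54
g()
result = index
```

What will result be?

Step 1: index = 24 globally.
Step 2: g() declares global index and sets it to 54.
Step 3: After g(), global index = 54. result = 54

The answer is 54.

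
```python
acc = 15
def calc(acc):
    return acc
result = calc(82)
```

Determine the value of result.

Step 1: Global acc = 15.
Step 2: calc(82) takes parameter acc = 82, which shadows the global.
Step 3: result = 82

The answer is 82.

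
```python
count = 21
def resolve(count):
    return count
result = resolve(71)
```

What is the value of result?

Step 1: Global count = 21.
Step 2: resolve(71) takes parameter count = 71, which shadows the global.
Step 3: result = 71

The answer is 71.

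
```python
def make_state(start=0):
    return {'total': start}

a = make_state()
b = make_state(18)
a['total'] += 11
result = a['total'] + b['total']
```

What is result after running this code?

Step 1: make_state() returns a new dict each call (immutable default 0).
Step 2: a = {'total': 0}, b = {'total': 18}.
Step 3: a['total'] += 11 = 11. result = 11 + 18 = 29

The answer is 29.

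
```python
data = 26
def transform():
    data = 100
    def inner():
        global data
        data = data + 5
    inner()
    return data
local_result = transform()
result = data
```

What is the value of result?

Step 1: Global data = 26. transform() creates local data = 100.
Step 2: inner() declares global data and adds 5: global data = 26 + 5 = 31.
Step 3: transform() returns its local data = 100 (unaffected by inner).
Step 4: result = global data = 31

The answer is 31.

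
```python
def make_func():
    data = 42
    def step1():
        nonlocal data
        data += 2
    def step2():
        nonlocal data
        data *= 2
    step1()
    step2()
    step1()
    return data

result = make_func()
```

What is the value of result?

Step 1: data = 42.
Step 2: step1(): data = 42 + 2 = 44.
Step 3: step2(): data = 44 * 2 = 88.
Step 4: step1(): data = 88 + 2 = 90. result = 90

The answer is 90.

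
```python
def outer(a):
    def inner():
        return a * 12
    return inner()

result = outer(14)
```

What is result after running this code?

Step 1: outer(14) binds parameter a = 14.
Step 2: inner() accesses a = 14 from enclosing scope.
Step 3: result = 14 * 12 = 168

The answer is 168.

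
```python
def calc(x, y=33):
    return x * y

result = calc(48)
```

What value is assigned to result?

Step 1: calc(48) uses default y = 33.
Step 2: Returns 48 * 33 = 1584.
Step 3: result = 1584

The answer is 1584.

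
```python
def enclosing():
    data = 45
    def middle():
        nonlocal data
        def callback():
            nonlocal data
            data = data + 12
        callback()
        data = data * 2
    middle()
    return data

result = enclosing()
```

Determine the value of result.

Step 1: data = 45.
Step 2: callback() adds 12: data = 45 + 12 = 57.
Step 3: middle() doubles: data = 57 * 2 = 114.
Step 4: result = 114

The answer is 114.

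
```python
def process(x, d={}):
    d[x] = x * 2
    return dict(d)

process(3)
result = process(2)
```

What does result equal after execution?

Step 1: Mutable default dict is shared across calls.
Step 2: First call adds 3: 6. Second call adds 2: 4.
Step 3: result = {3: 6, 2: 4}

The answer is {3: 6, 2: 4}.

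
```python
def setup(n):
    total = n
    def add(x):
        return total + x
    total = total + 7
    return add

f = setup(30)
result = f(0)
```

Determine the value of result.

Step 1: setup(30) sets total = 30, then total = 30 + 7 = 37.
Step 2: Closures capture by reference, so add sees total = 37.
Step 3: f(0) returns 37 + 0 = 37

The answer is 37.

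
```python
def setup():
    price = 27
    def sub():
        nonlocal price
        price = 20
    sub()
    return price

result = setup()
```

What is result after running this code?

Step 1: setup() sets price = 27.
Step 2: sub() uses nonlocal to reassign price = 20.
Step 3: result = 20

The answer is 20.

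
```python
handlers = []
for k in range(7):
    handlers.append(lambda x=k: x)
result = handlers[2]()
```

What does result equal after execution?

Step 1: Default argument x=k captures k's value at each iteration.
Step 2: handlers[2] captured x = 2 when k was 2.
Step 3: result = 2

The answer is 2.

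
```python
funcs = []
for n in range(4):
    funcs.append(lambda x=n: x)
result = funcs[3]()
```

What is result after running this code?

Step 1: Default argument x=n captures n's value at each iteration.
Step 2: funcs[3] captured x = 3 when n was 3.
Step 3: result = 3

The answer is 3.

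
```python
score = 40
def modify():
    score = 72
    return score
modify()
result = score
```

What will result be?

Step 1: Global score = 40.
Step 2: modify() creates local score = 72 (shadow, not modification).
Step 3: After modify() returns, global score is unchanged. result = 40

The answer is 40.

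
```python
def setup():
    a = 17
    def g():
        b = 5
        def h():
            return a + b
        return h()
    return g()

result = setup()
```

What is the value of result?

Step 1: setup() defines a = 17. g() defines b = 5.
Step 2: h() accesses both from enclosing scopes: a = 17, b = 5.
Step 3: result = 17 + 5 = 22

The answer is 22.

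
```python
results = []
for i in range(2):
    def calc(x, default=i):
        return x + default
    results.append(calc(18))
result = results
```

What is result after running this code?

Step 1: Default argument default=i is evaluated at function definition time.
Step 2: Each iteration creates calc with default = current i value.
Step 3: calc(18) returns 18 + default. results = [18, 19]

The answer is [18, 19].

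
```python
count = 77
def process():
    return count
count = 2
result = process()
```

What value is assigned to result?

Step 1: count is first set to 77, then reassigned to 2.
Step 2: process() is called after the reassignment, so it looks up the current global count = 2.
Step 3: result = 2

The answer is 2.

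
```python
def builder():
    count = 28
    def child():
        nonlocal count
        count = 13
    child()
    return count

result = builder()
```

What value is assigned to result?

Step 1: builder() sets count = 28.
Step 2: child() uses nonlocal to reassign count = 13.
Step 3: result = 13

The answer is 13.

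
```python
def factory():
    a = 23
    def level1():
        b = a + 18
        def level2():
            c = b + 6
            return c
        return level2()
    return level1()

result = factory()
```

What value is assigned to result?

Step 1: a = 23. b = a + 18 = 41.
Step 2: c = b + 6 = 41 + 6 = 47.
Step 3: result = 47

The answer is 47.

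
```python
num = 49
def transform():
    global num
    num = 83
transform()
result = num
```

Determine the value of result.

Step 1: num = 49 globally.
Step 2: transform() declares global num and sets it to 83.
Step 3: After transform(), global num = 83. result = 83

The answer is 83.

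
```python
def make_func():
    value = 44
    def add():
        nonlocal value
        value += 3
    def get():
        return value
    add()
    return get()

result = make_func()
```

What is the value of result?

Step 1: value = 44. add() modifies it via nonlocal, get() reads it.
Step 2: add() makes value = 44 + 3 = 47.
Step 3: get() returns 47. result = 47

The answer is 47.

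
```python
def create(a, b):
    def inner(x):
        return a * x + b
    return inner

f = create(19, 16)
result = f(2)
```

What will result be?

Step 1: create(19, 16) captures a = 19, b = 16.
Step 2: f(2) computes 19 * 2 + 16 = 54.
Step 3: result = 54

The answer is 54.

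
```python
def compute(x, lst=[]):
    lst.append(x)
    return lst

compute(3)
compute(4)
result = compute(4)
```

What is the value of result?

Step 1: Mutable default argument gotcha! The list [] is created once.
Step 2: Each call appends to the SAME list: [3], [3, 4], [3, 4, 4].
Step 3: result = [3, 4, 4]

The answer is [3, 4, 4].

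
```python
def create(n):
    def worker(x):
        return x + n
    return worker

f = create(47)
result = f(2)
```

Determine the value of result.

Step 1: create(47) creates a closure that captures n = 47.
Step 2: f(2) calls the closure with x = 2, returning 2 + 47 = 49.
Step 3: result = 49

The answer is 49.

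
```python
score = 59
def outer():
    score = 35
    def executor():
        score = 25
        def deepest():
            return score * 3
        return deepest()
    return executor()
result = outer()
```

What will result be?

Step 1: deepest() looks up score through LEGB: not local, finds score = 25 in enclosing executor().
Step 2: Returns 25 * 3 = 75.
Step 3: result = 75

The answer is 75.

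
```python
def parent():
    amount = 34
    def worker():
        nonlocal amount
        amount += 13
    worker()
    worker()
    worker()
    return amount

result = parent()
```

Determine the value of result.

Step 1: amount starts at 34.
Step 2: worker() is called 3 times, each adding 13.
Step 3: amount = 34 + 13 * 3 = 73

The answer is 73.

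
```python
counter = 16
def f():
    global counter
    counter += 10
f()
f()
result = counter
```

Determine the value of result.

Step 1: counter = 16.
Step 2: First f(): counter = 16 + 10 = 26.
Step 3: Second f(): counter = 26 + 10 = 36. result = 36

The answer is 36.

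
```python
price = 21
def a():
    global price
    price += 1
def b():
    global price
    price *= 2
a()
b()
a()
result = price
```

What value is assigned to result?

Step 1: price = 21.
Step 2: a(): price = 21 + 1 = 22.
Step 3: b(): price = 22 * 2 = 44.
Step 4: a(): price = 44 + 1 = 45

The answer is 45.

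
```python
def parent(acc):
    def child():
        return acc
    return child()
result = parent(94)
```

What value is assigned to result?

Step 1: parent(94) binds parameter acc = 94.
Step 2: child() looks up acc in enclosing scope and finds the parameter acc = 94.
Step 3: result = 94

The answer is 94.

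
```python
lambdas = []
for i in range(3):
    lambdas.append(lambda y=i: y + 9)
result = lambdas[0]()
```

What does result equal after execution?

Step 1: Default argument y=i captures i's value at definition time.
Step 2: lambdas[0] was defined when i = 0, so y defaults to 0.
Step 3: result = 0 + 9 = 9 (default arg fixes the late binding issue)

The answer is 9.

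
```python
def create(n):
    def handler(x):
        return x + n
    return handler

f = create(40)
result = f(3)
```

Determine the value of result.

Step 1: create(40) creates a closure that captures n = 40.
Step 2: f(3) calls the closure with x = 3, returning 3 + 40 = 43.
Step 3: result = 43

The answer is 43.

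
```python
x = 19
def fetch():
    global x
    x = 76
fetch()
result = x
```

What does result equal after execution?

Step 1: x = 19 globally.
Step 2: fetch() declares global x and sets it to 76.
Step 3: After fetch(), global x = 76. result = 76

The answer is 76.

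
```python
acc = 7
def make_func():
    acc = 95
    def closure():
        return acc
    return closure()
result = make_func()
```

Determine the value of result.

Step 1: acc = 7 globally, but make_func() defines acc = 95 locally.
Step 2: closure() looks up acc. Not in local scope, so checks enclosing scope (make_func) and finds acc = 95.
Step 3: result = 95

The answer is 95.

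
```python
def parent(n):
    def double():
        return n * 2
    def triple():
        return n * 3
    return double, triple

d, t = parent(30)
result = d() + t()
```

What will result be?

Step 1: Both closures capture the same n = 30.
Step 2: d() = 30 * 2 = 60, t() = 30 * 3 = 90.
Step 3: result = 60 + 90 = 150

The answer is 150.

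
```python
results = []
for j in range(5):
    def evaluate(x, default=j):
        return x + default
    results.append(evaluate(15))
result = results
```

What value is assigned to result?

Step 1: Default argument default=j is evaluated at function definition time.
Step 2: Each iteration creates evaluate with default = current j value.
Step 3: evaluate(15) returns 15 + default. results = [15, 16, 17, 18, 19]

The answer is [15, 16, 17, 18, 19].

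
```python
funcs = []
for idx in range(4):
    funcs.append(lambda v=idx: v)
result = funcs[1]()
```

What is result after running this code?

Step 1: Default argument v=idx captures idx's value at each iteration.
Step 2: funcs[1] captured v = 1 when idx was 1.
Step 3: result = 1

The answer is 1.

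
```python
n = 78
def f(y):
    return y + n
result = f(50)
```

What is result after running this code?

Step 1: n = 78 is defined globally.
Step 2: f(50) uses parameter y = 50 and looks up n from global scope = 78.
Step 3: result = 50 + 78 = 128

The answer is 128.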